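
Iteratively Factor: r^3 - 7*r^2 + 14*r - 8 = (r - 1)*(r^2 - 6*r + 8) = (r - 4)*(r - 1)*(r - 2)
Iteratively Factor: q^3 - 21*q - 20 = (q + 4)*(q^2 - 4*q - 5) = (q - 5)*(q + 4)*(q + 1)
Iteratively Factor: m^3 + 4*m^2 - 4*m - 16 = (m + 2)*(m^2 + 2*m - 8) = (m - 2)*(m + 2)*(m + 4)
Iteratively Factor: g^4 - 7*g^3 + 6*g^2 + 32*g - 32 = (g - 1)*(g^3 - 6*g^2 + 32) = (g - 4)*(g - 1)*(g^2 - 2*g - 8) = (g - 4)*(g - 1)*(g + 2)*(g - 4)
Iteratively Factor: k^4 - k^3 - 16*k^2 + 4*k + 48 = (k - 4)*(k^3 + 3*k^2 - 4*k - 12) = (k - 4)*(k + 3)*(k^2 - 4) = (k - 4)*(k + 2)*(k + 3)*(k - 2)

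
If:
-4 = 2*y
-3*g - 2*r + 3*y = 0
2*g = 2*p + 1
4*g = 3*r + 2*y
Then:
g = -26/17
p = -69/34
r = -12/17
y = -2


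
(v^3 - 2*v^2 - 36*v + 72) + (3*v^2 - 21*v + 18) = v^3 + v^2 - 57*v + 90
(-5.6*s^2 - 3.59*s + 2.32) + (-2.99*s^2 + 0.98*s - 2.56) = -8.59*s^2 - 2.61*s - 0.24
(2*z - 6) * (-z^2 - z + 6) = -2*z^3 + 4*z^2 + 18*z - 36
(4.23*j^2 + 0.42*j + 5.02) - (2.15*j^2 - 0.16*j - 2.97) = 2.08*j^2 + 0.58*j + 7.99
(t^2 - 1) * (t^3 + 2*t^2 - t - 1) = t^5 + 2*t^4 - 2*t^3 - 3*t^2 + t + 1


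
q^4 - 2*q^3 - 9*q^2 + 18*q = q*(q - 3)*(q - 2)*(q + 3)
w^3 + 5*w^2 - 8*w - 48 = (w - 3)*(w + 4)^2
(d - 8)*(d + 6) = d^2 - 2*d - 48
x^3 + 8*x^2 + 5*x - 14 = (x - 1)*(x + 2)*(x + 7)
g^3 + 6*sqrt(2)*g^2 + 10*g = g*(g + sqrt(2))*(g + 5*sqrt(2))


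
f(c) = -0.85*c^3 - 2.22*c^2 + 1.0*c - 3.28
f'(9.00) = -245.51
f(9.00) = -793.75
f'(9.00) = -245.51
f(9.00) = -793.75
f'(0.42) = -1.31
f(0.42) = -3.31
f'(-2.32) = -2.42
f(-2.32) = -6.93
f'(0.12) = 0.43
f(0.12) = -3.19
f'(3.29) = -41.21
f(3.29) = -54.29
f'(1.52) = -11.64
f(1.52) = -9.87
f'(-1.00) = 2.89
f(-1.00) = -5.65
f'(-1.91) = 0.18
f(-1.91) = -7.37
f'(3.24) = -40.15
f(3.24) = -52.26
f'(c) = -2.55*c^2 - 4.44*c + 1.0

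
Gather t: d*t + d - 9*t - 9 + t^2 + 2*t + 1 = d + t^2 + t*(d - 7) - 8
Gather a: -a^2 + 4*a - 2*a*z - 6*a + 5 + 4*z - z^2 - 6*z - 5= -a^2 + a*(-2*z - 2) - z^2 - 2*z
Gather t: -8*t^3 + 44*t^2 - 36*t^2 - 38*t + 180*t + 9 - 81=-8*t^3 + 8*t^2 + 142*t - 72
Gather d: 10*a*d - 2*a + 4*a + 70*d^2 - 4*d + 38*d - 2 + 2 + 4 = 2*a + 70*d^2 + d*(10*a + 34) + 4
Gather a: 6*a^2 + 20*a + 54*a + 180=6*a^2 + 74*a + 180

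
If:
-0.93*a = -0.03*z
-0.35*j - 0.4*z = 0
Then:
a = 0.032258064516129*z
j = -1.14285714285714*z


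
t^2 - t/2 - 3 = (t - 2)*(t + 3/2)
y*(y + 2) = y^2 + 2*y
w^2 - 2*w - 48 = (w - 8)*(w + 6)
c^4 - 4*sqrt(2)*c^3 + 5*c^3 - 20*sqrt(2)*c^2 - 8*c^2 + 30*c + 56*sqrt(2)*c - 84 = (c - 2)*(c + 7)*(c - 3*sqrt(2))*(c - sqrt(2))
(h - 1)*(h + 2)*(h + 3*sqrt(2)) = h^3 + h^2 + 3*sqrt(2)*h^2 - 2*h + 3*sqrt(2)*h - 6*sqrt(2)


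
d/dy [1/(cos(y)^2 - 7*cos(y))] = (2*cos(y) - 7)*sin(y)/((cos(y) - 7)^2*cos(y)^2)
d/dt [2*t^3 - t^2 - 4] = 2*t*(3*t - 1)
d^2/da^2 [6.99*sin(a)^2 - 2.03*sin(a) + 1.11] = 2.03*sin(a) + 13.98*cos(2*a)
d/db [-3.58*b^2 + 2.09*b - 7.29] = 2.09 - 7.16*b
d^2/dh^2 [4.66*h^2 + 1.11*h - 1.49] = 9.32000000000000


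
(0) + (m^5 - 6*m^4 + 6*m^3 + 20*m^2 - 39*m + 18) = m^5 - 6*m^4 + 6*m^3 + 20*m^2 - 39*m + 18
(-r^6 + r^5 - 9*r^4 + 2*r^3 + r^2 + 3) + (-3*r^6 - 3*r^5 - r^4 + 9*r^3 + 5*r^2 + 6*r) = -4*r^6 - 2*r^5 - 10*r^4 + 11*r^3 + 6*r^2 + 6*r + 3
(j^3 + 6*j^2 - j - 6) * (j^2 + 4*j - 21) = j^5 + 10*j^4 + 2*j^3 - 136*j^2 - 3*j + 126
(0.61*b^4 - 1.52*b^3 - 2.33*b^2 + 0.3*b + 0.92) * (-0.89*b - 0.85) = -0.5429*b^5 + 0.8343*b^4 + 3.3657*b^3 + 1.7135*b^2 - 1.0738*b - 0.782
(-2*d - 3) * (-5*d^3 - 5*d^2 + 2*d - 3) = 10*d^4 + 25*d^3 + 11*d^2 + 9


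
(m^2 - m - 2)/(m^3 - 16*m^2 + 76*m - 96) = (m + 1)/(m^2 - 14*m + 48)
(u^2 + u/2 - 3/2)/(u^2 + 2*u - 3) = (u + 3/2)/(u + 3)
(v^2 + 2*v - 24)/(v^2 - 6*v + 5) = (v^2 + 2*v - 24)/(v^2 - 6*v + 5)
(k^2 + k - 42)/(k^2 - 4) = (k^2 + k - 42)/(k^2 - 4)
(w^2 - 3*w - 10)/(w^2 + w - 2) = (w - 5)/(w - 1)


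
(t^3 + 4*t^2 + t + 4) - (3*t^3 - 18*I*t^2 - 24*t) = -2*t^3 + 4*t^2 + 18*I*t^2 + 25*t + 4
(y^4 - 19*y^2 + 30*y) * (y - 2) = y^5 - 2*y^4 - 19*y^3 + 68*y^2 - 60*y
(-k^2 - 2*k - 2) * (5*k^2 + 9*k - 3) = -5*k^4 - 19*k^3 - 25*k^2 - 12*k + 6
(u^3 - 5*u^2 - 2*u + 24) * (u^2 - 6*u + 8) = u^5 - 11*u^4 + 36*u^3 - 4*u^2 - 160*u + 192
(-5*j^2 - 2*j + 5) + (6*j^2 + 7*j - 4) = j^2 + 5*j + 1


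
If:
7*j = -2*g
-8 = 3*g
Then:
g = -8/3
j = 16/21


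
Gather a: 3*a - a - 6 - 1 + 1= 2*a - 6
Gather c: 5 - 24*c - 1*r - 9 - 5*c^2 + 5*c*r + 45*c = -5*c^2 + c*(5*r + 21) - r - 4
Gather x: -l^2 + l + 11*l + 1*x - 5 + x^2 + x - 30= -l^2 + 12*l + x^2 + 2*x - 35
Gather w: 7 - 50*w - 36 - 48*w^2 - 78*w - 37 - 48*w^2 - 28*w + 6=-96*w^2 - 156*w - 60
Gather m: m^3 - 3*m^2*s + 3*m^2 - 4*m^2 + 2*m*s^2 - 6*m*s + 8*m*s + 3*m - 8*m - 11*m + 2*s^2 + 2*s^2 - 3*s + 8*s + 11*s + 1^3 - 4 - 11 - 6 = m^3 + m^2*(-3*s - 1) + m*(2*s^2 + 2*s - 16) + 4*s^2 + 16*s - 20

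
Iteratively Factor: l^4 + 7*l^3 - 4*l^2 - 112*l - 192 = (l + 4)*(l^3 + 3*l^2 - 16*l - 48) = (l - 4)*(l + 4)*(l^2 + 7*l + 12) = (l - 4)*(l + 4)^2*(l + 3)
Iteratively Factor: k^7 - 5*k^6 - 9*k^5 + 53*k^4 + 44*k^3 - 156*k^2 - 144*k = (k - 3)*(k^6 - 2*k^5 - 15*k^4 + 8*k^3 + 68*k^2 + 48*k) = (k - 3)*(k + 1)*(k^5 - 3*k^4 - 12*k^3 + 20*k^2 + 48*k) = (k - 4)*(k - 3)*(k + 1)*(k^4 + k^3 - 8*k^2 - 12*k) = (k - 4)*(k - 3)*(k + 1)*(k + 2)*(k^3 - k^2 - 6*k) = (k - 4)*(k - 3)*(k + 1)*(k + 2)^2*(k^2 - 3*k) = (k - 4)*(k - 3)^2*(k + 1)*(k + 2)^2*(k)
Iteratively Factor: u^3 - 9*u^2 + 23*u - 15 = (u - 3)*(u^2 - 6*u + 5) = (u - 3)*(u - 1)*(u - 5)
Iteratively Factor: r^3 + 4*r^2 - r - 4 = (r + 4)*(r^2 - 1) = (r - 1)*(r + 4)*(r + 1)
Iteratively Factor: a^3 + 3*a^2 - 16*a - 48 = (a - 4)*(a^2 + 7*a + 12) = (a - 4)*(a + 3)*(a + 4)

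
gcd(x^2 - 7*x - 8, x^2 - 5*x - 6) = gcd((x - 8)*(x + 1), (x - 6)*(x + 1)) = x + 1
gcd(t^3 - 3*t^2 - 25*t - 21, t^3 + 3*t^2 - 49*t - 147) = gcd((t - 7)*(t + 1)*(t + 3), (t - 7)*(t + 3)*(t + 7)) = t^2 - 4*t - 21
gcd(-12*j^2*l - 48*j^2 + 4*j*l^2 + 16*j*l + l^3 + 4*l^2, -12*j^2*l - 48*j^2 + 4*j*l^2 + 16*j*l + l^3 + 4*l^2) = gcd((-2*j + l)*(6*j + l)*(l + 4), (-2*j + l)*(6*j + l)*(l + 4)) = 12*j^2*l + 48*j^2 - 4*j*l^2 - 16*j*l - l^3 - 4*l^2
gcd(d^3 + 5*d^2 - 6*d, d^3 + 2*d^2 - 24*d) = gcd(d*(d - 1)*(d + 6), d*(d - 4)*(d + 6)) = d^2 + 6*d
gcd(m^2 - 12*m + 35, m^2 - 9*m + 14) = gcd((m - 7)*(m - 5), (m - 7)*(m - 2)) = m - 7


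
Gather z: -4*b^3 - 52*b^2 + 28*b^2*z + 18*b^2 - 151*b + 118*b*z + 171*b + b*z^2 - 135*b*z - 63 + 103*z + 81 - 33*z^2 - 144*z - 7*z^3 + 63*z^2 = -4*b^3 - 34*b^2 + 20*b - 7*z^3 + z^2*(b + 30) + z*(28*b^2 - 17*b - 41) + 18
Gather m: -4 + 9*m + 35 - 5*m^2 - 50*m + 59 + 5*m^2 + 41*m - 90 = 0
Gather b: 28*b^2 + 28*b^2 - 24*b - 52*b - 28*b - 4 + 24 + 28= 56*b^2 - 104*b + 48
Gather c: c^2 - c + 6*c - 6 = c^2 + 5*c - 6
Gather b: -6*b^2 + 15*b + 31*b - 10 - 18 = -6*b^2 + 46*b - 28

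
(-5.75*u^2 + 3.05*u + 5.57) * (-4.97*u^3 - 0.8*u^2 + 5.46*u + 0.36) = 28.5775*u^5 - 10.5585*u^4 - 61.5179*u^3 + 10.127*u^2 + 31.5102*u + 2.0052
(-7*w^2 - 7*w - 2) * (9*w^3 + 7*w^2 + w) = -63*w^5 - 112*w^4 - 74*w^3 - 21*w^2 - 2*w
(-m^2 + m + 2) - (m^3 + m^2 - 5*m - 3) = -m^3 - 2*m^2 + 6*m + 5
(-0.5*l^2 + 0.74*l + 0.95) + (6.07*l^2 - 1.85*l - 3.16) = 5.57*l^2 - 1.11*l - 2.21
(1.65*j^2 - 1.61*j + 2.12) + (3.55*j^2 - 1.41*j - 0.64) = 5.2*j^2 - 3.02*j + 1.48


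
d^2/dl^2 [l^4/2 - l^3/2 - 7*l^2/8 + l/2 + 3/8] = 6*l^2 - 3*l - 7/4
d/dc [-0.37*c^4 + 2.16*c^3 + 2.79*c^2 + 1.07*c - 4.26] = -1.48*c^3 + 6.48*c^2 + 5.58*c + 1.07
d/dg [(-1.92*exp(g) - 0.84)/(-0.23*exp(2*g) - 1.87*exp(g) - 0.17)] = (-(0.46*exp(g) + 1.87)*(1.92*exp(g) + 0.84) + 0.4416*exp(2*g) + 3.5904*exp(g) + 0.3264)*exp(g)/(0.23*exp(2*g) + 1.87*exp(g) + 0.17)^2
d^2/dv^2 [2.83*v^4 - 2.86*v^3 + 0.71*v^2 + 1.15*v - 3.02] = 33.96*v^2 - 17.16*v + 1.42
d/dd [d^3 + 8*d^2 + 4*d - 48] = 3*d^2 + 16*d + 4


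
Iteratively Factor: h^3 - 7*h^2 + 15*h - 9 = (h - 1)*(h^2 - 6*h + 9) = (h - 3)*(h - 1)*(h - 3)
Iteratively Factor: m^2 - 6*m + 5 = (m - 1)*(m - 5)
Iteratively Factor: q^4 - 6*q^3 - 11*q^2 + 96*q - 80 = (q - 5)*(q^3 - q^2 - 16*q + 16) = (q - 5)*(q - 1)*(q^2 - 16) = (q - 5)*(q - 1)*(q + 4)*(q - 4)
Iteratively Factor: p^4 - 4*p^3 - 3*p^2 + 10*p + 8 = (p + 1)*(p^3 - 5*p^2 + 2*p + 8) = (p - 4)*(p + 1)*(p^2 - p - 2) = (p - 4)*(p - 2)*(p + 1)*(p + 1)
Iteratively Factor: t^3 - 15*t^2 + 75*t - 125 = (t - 5)*(t^2 - 10*t + 25) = (t - 5)^2*(t - 5)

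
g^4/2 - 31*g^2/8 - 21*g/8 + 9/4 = (g/2 + 1)*(g - 3)*(g - 1/2)*(g + 3/2)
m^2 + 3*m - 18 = (m - 3)*(m + 6)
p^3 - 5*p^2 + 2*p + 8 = (p - 4)*(p - 2)*(p + 1)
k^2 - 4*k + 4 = (k - 2)^2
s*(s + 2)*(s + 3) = s^3 + 5*s^2 + 6*s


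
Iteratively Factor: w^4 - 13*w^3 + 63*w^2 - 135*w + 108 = (w - 4)*(w^3 - 9*w^2 + 27*w - 27) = (w - 4)*(w - 3)*(w^2 - 6*w + 9) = (w - 4)*(w - 3)^2*(w - 3)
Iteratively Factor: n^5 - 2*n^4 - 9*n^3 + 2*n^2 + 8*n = (n)*(n^4 - 2*n^3 - 9*n^2 + 2*n + 8) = n*(n + 1)*(n^3 - 3*n^2 - 6*n + 8) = n*(n + 1)*(n + 2)*(n^2 - 5*n + 4) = n*(n - 4)*(n + 1)*(n + 2)*(n - 1)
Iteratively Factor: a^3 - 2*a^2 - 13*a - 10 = (a + 1)*(a^2 - 3*a - 10) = (a + 1)*(a + 2)*(a - 5)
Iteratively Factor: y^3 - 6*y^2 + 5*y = (y)*(y^2 - 6*y + 5) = y*(y - 1)*(y - 5)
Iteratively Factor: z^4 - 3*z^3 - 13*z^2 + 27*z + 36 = (z + 1)*(z^3 - 4*z^2 - 9*z + 36) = (z - 4)*(z + 1)*(z^2 - 9) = (z - 4)*(z - 3)*(z + 1)*(z + 3)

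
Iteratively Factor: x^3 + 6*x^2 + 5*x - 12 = (x + 4)*(x^2 + 2*x - 3) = (x - 1)*(x + 4)*(x + 3)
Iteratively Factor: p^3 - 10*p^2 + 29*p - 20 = (p - 5)*(p^2 - 5*p + 4) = (p - 5)*(p - 4)*(p - 1)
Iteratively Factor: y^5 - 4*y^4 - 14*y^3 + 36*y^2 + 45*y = (y - 5)*(y^4 + y^3 - 9*y^2 - 9*y) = y*(y - 5)*(y^3 + y^2 - 9*y - 9) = y*(y - 5)*(y + 1)*(y^2 - 9) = y*(y - 5)*(y + 1)*(y + 3)*(y - 3)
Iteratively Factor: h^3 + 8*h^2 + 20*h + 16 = (h + 4)*(h^2 + 4*h + 4) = (h + 2)*(h + 4)*(h + 2)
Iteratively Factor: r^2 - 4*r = (r - 4)*(r)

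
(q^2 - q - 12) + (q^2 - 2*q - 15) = 2*q^2 - 3*q - 27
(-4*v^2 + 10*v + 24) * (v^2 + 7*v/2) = -4*v^4 - 4*v^3 + 59*v^2 + 84*v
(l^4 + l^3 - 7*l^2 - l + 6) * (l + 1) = l^5 + 2*l^4 - 6*l^3 - 8*l^2 + 5*l + 6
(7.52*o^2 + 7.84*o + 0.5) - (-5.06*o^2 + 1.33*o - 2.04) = 12.58*o^2 + 6.51*o + 2.54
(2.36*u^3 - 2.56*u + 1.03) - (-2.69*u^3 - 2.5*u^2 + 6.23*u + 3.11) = 5.05*u^3 + 2.5*u^2 - 8.79*u - 2.08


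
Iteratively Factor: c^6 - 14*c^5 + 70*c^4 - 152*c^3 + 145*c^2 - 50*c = (c - 1)*(c^5 - 13*c^4 + 57*c^3 - 95*c^2 + 50*c) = (c - 1)^2*(c^4 - 12*c^3 + 45*c^2 - 50*c) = (c - 5)*(c - 1)^2*(c^3 - 7*c^2 + 10*c) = (c - 5)*(c - 2)*(c - 1)^2*(c^2 - 5*c) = c*(c - 5)*(c - 2)*(c - 1)^2*(c - 5)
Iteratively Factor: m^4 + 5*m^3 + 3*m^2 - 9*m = (m + 3)*(m^3 + 2*m^2 - 3*m) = m*(m + 3)*(m^2 + 2*m - 3) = m*(m + 3)^2*(m - 1)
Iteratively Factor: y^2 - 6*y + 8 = (y - 2)*(y - 4)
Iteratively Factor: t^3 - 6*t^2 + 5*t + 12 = (t - 3)*(t^2 - 3*t - 4) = (t - 4)*(t - 3)*(t + 1)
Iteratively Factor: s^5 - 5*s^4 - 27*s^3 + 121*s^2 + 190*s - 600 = (s + 3)*(s^4 - 8*s^3 - 3*s^2 + 130*s - 200) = (s + 3)*(s + 4)*(s^3 - 12*s^2 + 45*s - 50) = (s - 2)*(s + 3)*(s + 4)*(s^2 - 10*s + 25) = (s - 5)*(s - 2)*(s + 3)*(s + 4)*(s - 5)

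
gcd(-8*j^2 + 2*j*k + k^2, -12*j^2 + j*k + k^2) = 4*j + k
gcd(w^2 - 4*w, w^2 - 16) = w - 4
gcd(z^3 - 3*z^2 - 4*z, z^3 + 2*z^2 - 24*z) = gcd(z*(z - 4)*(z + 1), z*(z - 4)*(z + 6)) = z^2 - 4*z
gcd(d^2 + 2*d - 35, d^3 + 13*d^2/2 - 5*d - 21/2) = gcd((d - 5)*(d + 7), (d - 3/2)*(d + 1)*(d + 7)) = d + 7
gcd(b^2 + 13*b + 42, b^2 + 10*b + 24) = b + 6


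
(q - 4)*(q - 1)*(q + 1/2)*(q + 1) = q^4 - 7*q^3/2 - 3*q^2 + 7*q/2 + 2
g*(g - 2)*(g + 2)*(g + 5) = g^4 + 5*g^3 - 4*g^2 - 20*g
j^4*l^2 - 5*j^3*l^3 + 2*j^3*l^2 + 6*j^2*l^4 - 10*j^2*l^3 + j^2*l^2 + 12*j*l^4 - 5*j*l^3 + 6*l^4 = (j - 3*l)*(j - 2*l)*(j*l + l)^2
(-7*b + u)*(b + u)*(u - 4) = -7*b^2*u + 28*b^2 - 6*b*u^2 + 24*b*u + u^3 - 4*u^2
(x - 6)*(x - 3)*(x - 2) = x^3 - 11*x^2 + 36*x - 36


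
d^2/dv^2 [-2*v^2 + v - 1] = -4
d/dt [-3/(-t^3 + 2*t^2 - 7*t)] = 3*(-3*t^2 + 4*t - 7)/(t^2*(t^2 - 2*t + 7)^2)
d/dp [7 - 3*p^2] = -6*p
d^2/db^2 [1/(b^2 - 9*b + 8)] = 2*(-b^2 + 9*b + (2*b - 9)^2 - 8)/(b^2 - 9*b + 8)^3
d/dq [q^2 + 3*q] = 2*q + 3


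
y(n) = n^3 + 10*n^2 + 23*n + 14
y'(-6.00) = 11.00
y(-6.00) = 20.00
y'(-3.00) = -10.00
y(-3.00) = 8.00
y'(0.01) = 23.20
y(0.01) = 14.23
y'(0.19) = 26.91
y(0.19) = 18.74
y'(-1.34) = 1.59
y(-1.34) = -1.27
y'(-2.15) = -6.13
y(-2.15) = 0.84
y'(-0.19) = 19.31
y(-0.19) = 9.98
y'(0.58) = 35.61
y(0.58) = 30.90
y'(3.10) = 113.83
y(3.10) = 211.19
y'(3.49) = 129.34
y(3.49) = 258.58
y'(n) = 3*n^2 + 20*n + 23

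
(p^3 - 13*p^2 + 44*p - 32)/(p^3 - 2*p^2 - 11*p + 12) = (p - 8)/(p + 3)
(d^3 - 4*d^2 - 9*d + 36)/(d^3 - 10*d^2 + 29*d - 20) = (d^2 - 9)/(d^2 - 6*d + 5)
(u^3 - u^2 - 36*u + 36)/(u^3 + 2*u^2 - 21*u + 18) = (u - 6)/(u - 3)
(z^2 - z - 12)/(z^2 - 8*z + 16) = (z + 3)/(z - 4)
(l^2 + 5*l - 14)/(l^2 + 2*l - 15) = (l^2 + 5*l - 14)/(l^2 + 2*l - 15)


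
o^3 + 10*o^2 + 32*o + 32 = (o + 2)*(o + 4)^2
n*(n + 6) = n^2 + 6*n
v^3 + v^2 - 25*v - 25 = (v - 5)*(v + 1)*(v + 5)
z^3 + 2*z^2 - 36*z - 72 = (z - 6)*(z + 2)*(z + 6)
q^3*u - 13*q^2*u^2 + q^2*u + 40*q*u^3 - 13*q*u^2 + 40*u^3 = (q - 8*u)*(q - 5*u)*(q*u + u)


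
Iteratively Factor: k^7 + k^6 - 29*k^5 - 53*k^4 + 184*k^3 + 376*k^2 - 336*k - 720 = (k + 3)*(k^6 - 2*k^5 - 23*k^4 + 16*k^3 + 136*k^2 - 32*k - 240) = (k - 2)*(k + 3)*(k^5 - 23*k^3 - 30*k^2 + 76*k + 120) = (k - 2)*(k + 2)*(k + 3)*(k^4 - 2*k^3 - 19*k^2 + 8*k + 60) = (k - 2)^2*(k + 2)*(k + 3)*(k^3 - 19*k - 30) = (k - 2)^2*(k + 2)*(k + 3)^2*(k^2 - 3*k - 10) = (k - 5)*(k - 2)^2*(k + 2)*(k + 3)^2*(k + 2)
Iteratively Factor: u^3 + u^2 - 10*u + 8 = (u - 1)*(u^2 + 2*u - 8) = (u - 1)*(u + 4)*(u - 2)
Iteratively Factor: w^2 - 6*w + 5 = (w - 1)*(w - 5)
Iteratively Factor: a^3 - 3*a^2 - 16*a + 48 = (a - 4)*(a^2 + a - 12) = (a - 4)*(a + 4)*(a - 3)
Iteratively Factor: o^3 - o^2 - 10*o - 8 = (o - 4)*(o^2 + 3*o + 2) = (o - 4)*(o + 1)*(o + 2)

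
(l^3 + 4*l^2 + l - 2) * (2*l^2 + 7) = 2*l^5 + 8*l^4 + 9*l^3 + 24*l^2 + 7*l - 14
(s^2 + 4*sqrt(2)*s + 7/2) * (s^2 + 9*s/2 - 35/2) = s^4 + 9*s^3/2 + 4*sqrt(2)*s^3 - 14*s^2 + 18*sqrt(2)*s^2 - 70*sqrt(2)*s + 63*s/4 - 245/4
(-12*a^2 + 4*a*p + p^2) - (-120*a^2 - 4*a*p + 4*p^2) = 108*a^2 + 8*a*p - 3*p^2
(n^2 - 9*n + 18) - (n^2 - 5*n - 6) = 24 - 4*n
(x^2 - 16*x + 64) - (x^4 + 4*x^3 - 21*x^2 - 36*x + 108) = -x^4 - 4*x^3 + 22*x^2 + 20*x - 44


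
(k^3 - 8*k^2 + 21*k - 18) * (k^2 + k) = k^5 - 7*k^4 + 13*k^3 + 3*k^2 - 18*k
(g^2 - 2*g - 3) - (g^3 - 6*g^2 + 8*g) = -g^3 + 7*g^2 - 10*g - 3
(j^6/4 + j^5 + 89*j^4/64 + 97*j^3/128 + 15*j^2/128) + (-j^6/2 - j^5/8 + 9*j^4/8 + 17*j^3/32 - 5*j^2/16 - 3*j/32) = -j^6/4 + 7*j^5/8 + 161*j^4/64 + 165*j^3/128 - 25*j^2/128 - 3*j/32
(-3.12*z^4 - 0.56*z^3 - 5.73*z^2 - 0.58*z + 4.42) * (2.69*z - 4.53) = -8.3928*z^5 + 12.6272*z^4 - 12.8769*z^3 + 24.3967*z^2 + 14.5172*z - 20.0226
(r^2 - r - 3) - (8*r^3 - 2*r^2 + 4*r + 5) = -8*r^3 + 3*r^2 - 5*r - 8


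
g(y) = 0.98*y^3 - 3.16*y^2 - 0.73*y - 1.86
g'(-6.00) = 143.03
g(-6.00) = -322.92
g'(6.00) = 67.19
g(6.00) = 91.68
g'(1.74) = -2.83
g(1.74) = -7.53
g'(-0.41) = 2.36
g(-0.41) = -2.16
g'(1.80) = -2.58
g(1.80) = -7.70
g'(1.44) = -3.73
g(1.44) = -6.54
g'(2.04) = -1.39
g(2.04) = -8.18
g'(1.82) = -2.49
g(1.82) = -7.75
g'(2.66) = 3.26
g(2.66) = -7.72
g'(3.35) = 11.09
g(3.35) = -2.93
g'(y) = 2.94*y^2 - 6.32*y - 0.73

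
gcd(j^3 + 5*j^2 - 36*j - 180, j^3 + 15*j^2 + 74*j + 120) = j^2 + 11*j + 30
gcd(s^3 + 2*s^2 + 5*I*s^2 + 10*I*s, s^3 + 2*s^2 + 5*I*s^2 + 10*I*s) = s^3 + s^2*(2 + 5*I) + 10*I*s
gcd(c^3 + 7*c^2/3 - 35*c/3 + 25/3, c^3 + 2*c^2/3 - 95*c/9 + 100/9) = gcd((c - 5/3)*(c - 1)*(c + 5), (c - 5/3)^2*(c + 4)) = c - 5/3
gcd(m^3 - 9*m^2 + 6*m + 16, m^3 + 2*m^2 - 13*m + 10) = m - 2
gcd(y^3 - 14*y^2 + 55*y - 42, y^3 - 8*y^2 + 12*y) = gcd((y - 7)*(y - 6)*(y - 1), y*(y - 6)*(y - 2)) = y - 6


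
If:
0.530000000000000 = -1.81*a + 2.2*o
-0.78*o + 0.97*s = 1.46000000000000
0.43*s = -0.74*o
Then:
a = -1.02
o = -0.60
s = 1.03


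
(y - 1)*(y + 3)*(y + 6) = y^3 + 8*y^2 + 9*y - 18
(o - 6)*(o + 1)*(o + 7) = o^3 + 2*o^2 - 41*o - 42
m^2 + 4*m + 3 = (m + 1)*(m + 3)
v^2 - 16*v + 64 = (v - 8)^2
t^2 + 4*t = t*(t + 4)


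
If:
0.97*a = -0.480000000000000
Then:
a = -0.49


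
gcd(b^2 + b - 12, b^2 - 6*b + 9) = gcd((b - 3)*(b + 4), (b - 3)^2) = b - 3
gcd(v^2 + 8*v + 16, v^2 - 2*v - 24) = v + 4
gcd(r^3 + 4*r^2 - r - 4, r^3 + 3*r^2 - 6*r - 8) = r^2 + 5*r + 4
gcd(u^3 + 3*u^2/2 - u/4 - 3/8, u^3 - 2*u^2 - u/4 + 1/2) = u^2 - 1/4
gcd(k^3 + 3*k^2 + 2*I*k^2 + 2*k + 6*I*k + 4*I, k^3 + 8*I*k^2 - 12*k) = k + 2*I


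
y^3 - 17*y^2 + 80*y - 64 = (y - 8)^2*(y - 1)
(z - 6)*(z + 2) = z^2 - 4*z - 12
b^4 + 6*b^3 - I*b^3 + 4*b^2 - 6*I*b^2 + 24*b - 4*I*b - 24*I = (b + 6)*(b - 2*I)*(b - I)*(b + 2*I)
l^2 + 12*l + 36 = (l + 6)^2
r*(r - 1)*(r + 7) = r^3 + 6*r^2 - 7*r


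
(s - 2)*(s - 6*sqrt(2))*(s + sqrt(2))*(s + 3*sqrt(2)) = s^4 - 2*sqrt(2)*s^3 - 2*s^3 - 42*s^2 + 4*sqrt(2)*s^2 - 36*sqrt(2)*s + 84*s + 72*sqrt(2)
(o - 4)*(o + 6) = o^2 + 2*o - 24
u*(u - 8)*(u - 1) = u^3 - 9*u^2 + 8*u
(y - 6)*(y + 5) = y^2 - y - 30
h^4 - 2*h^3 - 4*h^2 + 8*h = h*(h - 2)^2*(h + 2)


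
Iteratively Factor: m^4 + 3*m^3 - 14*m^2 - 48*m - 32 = (m + 4)*(m^3 - m^2 - 10*m - 8) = (m + 1)*(m + 4)*(m^2 - 2*m - 8) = (m - 4)*(m + 1)*(m + 4)*(m + 2)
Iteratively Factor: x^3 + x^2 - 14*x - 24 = (x - 4)*(x^2 + 5*x + 6) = (x - 4)*(x + 3)*(x + 2)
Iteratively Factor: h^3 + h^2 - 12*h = (h)*(h^2 + h - 12) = h*(h - 3)*(h + 4)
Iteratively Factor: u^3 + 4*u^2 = (u)*(u^2 + 4*u) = u*(u + 4)*(u)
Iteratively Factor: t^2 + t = (t + 1)*(t)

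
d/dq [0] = 0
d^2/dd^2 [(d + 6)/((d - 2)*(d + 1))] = 2*(d^3 + 18*d^2 - 12*d + 16)/(d^6 - 3*d^5 - 3*d^4 + 11*d^3 + 6*d^2 - 12*d - 8)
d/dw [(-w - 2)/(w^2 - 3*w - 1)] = (-w^2 + 3*w + (w + 2)*(2*w - 3) + 1)/(-w^2 + 3*w + 1)^2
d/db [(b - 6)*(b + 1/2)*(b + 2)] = 3*b^2 - 7*b - 14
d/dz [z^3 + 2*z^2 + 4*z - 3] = 3*z^2 + 4*z + 4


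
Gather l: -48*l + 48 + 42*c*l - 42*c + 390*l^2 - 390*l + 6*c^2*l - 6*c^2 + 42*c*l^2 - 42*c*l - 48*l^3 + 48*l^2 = -6*c^2 - 42*c - 48*l^3 + l^2*(42*c + 438) + l*(6*c^2 - 438) + 48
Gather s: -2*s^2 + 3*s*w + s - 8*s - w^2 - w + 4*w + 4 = -2*s^2 + s*(3*w - 7) - w^2 + 3*w + 4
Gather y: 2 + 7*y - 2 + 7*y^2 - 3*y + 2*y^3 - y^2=2*y^3 + 6*y^2 + 4*y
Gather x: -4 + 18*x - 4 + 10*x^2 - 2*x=10*x^2 + 16*x - 8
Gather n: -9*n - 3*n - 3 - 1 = -12*n - 4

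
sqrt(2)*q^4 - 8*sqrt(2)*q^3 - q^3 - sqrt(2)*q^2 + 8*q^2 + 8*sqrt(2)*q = q*(q - 8)*(q - sqrt(2))*(sqrt(2)*q + 1)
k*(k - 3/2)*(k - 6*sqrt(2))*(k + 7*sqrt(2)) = k^4 - 3*k^3/2 + sqrt(2)*k^3 - 84*k^2 - 3*sqrt(2)*k^2/2 + 126*k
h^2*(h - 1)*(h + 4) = h^4 + 3*h^3 - 4*h^2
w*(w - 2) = w^2 - 2*w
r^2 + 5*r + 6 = (r + 2)*(r + 3)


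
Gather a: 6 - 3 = 3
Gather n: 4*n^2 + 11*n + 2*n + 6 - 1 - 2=4*n^2 + 13*n + 3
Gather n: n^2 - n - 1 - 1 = n^2 - n - 2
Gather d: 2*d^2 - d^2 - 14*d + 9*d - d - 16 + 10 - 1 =d^2 - 6*d - 7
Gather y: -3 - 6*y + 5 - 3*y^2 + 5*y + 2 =-3*y^2 - y + 4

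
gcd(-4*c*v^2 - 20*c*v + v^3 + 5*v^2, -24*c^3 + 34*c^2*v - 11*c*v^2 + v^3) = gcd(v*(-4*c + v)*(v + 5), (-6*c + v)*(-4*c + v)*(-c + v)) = -4*c + v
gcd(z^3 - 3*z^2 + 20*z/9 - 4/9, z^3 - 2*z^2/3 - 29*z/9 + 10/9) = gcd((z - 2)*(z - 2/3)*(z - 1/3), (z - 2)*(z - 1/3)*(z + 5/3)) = z^2 - 7*z/3 + 2/3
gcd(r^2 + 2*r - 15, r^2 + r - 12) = r - 3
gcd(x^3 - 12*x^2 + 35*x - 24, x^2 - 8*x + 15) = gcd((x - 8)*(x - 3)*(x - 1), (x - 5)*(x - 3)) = x - 3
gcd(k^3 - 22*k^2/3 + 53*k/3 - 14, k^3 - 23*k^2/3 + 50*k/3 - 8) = k - 3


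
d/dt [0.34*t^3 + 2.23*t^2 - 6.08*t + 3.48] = 1.02*t^2 + 4.46*t - 6.08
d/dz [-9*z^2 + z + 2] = 1 - 18*z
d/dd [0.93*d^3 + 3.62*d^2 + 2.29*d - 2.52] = 2.79*d^2 + 7.24*d + 2.29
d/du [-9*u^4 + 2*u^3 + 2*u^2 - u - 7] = -36*u^3 + 6*u^2 + 4*u - 1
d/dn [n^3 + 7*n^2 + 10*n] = 3*n^2 + 14*n + 10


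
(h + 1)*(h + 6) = h^2 + 7*h + 6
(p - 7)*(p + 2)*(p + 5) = p^3 - 39*p - 70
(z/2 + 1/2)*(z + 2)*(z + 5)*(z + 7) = z^4/2 + 15*z^3/2 + 73*z^2/2 + 129*z/2 + 35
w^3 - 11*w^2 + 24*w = w*(w - 8)*(w - 3)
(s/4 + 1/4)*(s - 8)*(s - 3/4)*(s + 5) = s^4/4 - 11*s^3/16 - 83*s^2/8 - 31*s/16 + 15/2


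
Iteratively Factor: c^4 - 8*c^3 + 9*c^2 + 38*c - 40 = (c + 2)*(c^3 - 10*c^2 + 29*c - 20) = (c - 5)*(c + 2)*(c^2 - 5*c + 4) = (c - 5)*(c - 1)*(c + 2)*(c - 4)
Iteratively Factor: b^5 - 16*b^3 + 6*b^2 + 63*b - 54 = (b - 2)*(b^4 + 2*b^3 - 12*b^2 - 18*b + 27) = (b - 2)*(b - 1)*(b^3 + 3*b^2 - 9*b - 27) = (b - 2)*(b - 1)*(b + 3)*(b^2 - 9) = (b - 3)*(b - 2)*(b - 1)*(b + 3)*(b + 3)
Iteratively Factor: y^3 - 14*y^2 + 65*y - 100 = (y - 5)*(y^2 - 9*y + 20) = (y - 5)^2*(y - 4)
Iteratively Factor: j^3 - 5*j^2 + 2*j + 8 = (j - 4)*(j^2 - j - 2) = (j - 4)*(j - 2)*(j + 1)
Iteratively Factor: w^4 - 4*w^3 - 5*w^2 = (w)*(w^3 - 4*w^2 - 5*w) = w^2*(w^2 - 4*w - 5) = w^2*(w - 5)*(w + 1)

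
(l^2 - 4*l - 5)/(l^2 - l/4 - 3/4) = 4*(-l^2 + 4*l + 5)/(-4*l^2 + l + 3)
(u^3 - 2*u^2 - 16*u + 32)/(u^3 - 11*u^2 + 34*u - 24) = (u^2 + 2*u - 8)/(u^2 - 7*u + 6)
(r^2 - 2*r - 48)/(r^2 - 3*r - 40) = (r + 6)/(r + 5)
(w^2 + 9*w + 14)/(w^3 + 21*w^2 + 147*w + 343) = (w + 2)/(w^2 + 14*w + 49)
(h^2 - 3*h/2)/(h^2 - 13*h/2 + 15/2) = h/(h - 5)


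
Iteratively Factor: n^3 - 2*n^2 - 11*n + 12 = (n - 1)*(n^2 - n - 12) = (n - 1)*(n + 3)*(n - 4)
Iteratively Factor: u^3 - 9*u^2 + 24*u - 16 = (u - 1)*(u^2 - 8*u + 16) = (u - 4)*(u - 1)*(u - 4)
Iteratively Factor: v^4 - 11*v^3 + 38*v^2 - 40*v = (v - 5)*(v^3 - 6*v^2 + 8*v) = (v - 5)*(v - 2)*(v^2 - 4*v) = (v - 5)*(v - 4)*(v - 2)*(v)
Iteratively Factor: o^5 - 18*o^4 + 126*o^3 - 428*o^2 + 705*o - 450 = (o - 3)*(o^4 - 15*o^3 + 81*o^2 - 185*o + 150) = (o - 5)*(o - 3)*(o^3 - 10*o^2 + 31*o - 30) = (o - 5)^2*(o - 3)*(o^2 - 5*o + 6) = (o - 5)^2*(o - 3)^2*(o - 2)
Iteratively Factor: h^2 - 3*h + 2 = (h - 1)*(h - 2)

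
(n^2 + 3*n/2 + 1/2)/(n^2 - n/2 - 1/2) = (n + 1)/(n - 1)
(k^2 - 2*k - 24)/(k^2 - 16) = (k - 6)/(k - 4)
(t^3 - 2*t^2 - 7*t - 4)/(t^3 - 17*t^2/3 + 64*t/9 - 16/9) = 9*(t^2 + 2*t + 1)/(9*t^2 - 15*t + 4)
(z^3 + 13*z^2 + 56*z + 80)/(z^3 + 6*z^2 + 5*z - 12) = (z^2 + 9*z + 20)/(z^2 + 2*z - 3)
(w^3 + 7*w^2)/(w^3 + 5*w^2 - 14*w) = w/(w - 2)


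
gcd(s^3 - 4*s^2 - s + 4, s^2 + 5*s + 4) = s + 1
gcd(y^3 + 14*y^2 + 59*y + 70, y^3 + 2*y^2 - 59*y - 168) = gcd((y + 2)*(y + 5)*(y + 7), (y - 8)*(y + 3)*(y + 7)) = y + 7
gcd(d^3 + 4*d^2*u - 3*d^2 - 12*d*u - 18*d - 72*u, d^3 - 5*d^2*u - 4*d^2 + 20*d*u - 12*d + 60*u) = d - 6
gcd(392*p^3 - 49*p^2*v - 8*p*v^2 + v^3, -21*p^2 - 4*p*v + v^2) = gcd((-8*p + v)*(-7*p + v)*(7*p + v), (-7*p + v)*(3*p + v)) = 7*p - v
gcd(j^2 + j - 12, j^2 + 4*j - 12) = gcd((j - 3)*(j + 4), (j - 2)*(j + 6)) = 1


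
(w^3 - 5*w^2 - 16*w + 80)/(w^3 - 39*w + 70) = (w^2 - 16)/(w^2 + 5*w - 14)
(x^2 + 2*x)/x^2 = (x + 2)/x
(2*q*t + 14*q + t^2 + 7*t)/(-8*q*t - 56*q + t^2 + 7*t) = (-2*q - t)/(8*q - t)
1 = 1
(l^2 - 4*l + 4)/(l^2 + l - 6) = (l - 2)/(l + 3)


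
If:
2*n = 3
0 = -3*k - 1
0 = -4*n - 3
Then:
No Solution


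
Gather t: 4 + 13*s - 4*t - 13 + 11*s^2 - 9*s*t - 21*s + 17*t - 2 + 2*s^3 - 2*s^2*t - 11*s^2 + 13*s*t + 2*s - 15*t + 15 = 2*s^3 - 6*s + t*(-2*s^2 + 4*s - 2) + 4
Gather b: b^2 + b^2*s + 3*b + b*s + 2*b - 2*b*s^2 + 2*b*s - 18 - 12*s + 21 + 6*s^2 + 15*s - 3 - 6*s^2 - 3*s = b^2*(s + 1) + b*(-2*s^2 + 3*s + 5)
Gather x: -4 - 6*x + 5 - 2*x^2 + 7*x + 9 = -2*x^2 + x + 10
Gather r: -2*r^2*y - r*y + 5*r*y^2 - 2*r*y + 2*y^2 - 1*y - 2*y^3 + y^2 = -2*r^2*y + r*(5*y^2 - 3*y) - 2*y^3 + 3*y^2 - y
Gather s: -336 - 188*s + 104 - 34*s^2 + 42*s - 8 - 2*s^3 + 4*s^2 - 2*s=-2*s^3 - 30*s^2 - 148*s - 240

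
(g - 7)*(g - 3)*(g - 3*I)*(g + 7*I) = g^4 - 10*g^3 + 4*I*g^3 + 42*g^2 - 40*I*g^2 - 210*g + 84*I*g + 441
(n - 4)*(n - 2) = n^2 - 6*n + 8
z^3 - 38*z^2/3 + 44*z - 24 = (z - 6)^2*(z - 2/3)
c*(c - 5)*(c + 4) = c^3 - c^2 - 20*c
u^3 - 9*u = u*(u - 3)*(u + 3)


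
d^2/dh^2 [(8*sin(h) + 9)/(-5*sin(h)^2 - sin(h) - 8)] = (200*sin(h)^5 + 860*sin(h)^4 - 2185*sin(h)^3 - 2845*sin(h)^2 + 2090*sin(h) + 830)/(5*sin(h)^2 + sin(h) + 8)^3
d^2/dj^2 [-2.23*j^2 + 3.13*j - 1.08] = -4.46000000000000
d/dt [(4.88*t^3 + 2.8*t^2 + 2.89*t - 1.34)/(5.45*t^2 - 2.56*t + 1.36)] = (26.596*t^4 - 24.9856*t^3 - 3.0081*t^2 + 22.222*t + 0.5)/(29.7025*t^4 - 27.904*t^3 + 21.3776*t^2 - 6.9632*t + 1.8496)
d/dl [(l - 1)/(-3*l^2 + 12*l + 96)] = (-l^2 + 4*l + 2*(l - 2)*(l - 1) + 32)/(3*(-l^2 + 4*l + 32)^2)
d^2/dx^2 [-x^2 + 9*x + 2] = -2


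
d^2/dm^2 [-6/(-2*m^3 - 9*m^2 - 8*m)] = 12*(-3*m*(2*m + 3)*(2*m^2 + 9*m + 8) + 4*(3*m^2 + 9*m + 4)^2)/(m^3*(2*m^2 + 9*m + 8)^3)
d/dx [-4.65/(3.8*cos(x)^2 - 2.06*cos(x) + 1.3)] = (9.579 - 35.34*cos(x))*sin(x)/(3.8*cos(x)^2 - 2.06*cos(x) + 1.3)^2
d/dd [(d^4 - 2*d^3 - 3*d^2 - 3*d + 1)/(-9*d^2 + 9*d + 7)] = (-18*d^5 + 45*d^4 - 8*d^3 - 96*d^2 - 24*d - 30)/(81*d^4 - 162*d^3 - 45*d^2 + 126*d + 49)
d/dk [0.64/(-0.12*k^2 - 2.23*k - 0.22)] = (0.1536*k + 1.4272)/(0.12*k^2 + 2.23*k + 0.22)^2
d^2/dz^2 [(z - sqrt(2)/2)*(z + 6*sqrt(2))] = 2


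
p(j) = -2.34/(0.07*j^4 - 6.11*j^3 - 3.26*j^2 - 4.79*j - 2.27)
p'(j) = -2.34*(-0.28*j^3 + 18.33*j^2 + 6.52*j + 4.79)/(0.07*j^4 - 6.11*j^3 - 3.26*j^2 - 4.79*j - 2.27)^2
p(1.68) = 0.05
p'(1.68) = -0.07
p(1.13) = 0.11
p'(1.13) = -0.19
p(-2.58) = -0.02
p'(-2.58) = -0.03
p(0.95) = 0.16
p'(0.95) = -0.29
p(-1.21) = -0.24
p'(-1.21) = -0.60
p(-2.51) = -0.03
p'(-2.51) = -0.03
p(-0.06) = 1.17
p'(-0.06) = -2.63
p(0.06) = 0.91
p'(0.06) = -1.86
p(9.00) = 0.00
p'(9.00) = -0.00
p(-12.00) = -0.00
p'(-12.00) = -0.00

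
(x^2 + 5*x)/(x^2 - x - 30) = x/(x - 6)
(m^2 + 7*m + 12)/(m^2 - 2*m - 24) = (m + 3)/(m - 6)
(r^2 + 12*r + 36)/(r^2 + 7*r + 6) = (r + 6)/(r + 1)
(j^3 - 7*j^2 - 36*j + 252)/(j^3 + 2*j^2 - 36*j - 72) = (j - 7)/(j + 2)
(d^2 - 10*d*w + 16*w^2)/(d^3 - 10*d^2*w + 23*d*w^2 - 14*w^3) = (d - 8*w)/(d^2 - 8*d*w + 7*w^2)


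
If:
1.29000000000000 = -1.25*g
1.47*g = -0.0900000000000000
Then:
No Solution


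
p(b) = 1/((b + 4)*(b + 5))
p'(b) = -1/((b + 4)*(b + 5)^2) - 1/((b + 4)^2*(b + 5))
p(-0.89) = 0.08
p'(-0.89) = -0.04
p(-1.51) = 0.12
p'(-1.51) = -0.08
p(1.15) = 0.03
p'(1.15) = -0.01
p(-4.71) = -4.86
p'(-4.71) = 9.91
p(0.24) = 0.05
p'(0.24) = -0.02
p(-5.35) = 2.12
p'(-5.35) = 7.61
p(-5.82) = 0.67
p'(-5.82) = 1.19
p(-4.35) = -4.40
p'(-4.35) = -5.80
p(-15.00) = 0.01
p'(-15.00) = 0.00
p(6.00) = 0.01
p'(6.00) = 0.00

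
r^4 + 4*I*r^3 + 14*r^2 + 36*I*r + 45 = (r - 3*I)*(r - I)*(r + 3*I)*(r + 5*I)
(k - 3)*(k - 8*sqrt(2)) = k^2 - 8*sqrt(2)*k - 3*k + 24*sqrt(2)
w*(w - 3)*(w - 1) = w^3 - 4*w^2 + 3*w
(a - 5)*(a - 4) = a^2 - 9*a + 20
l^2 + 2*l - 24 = (l - 4)*(l + 6)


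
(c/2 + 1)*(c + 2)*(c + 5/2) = c^3/2 + 13*c^2/4 + 7*c + 5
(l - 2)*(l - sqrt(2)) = l^2 - 2*l - sqrt(2)*l + 2*sqrt(2)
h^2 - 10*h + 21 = (h - 7)*(h - 3)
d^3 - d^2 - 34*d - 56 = (d - 7)*(d + 2)*(d + 4)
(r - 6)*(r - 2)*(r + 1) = r^3 - 7*r^2 + 4*r + 12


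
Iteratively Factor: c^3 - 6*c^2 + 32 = (c + 2)*(c^2 - 8*c + 16) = (c - 4)*(c + 2)*(c - 4)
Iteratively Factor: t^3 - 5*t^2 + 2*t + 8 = (t - 2)*(t^2 - 3*t - 4) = (t - 4)*(t - 2)*(t + 1)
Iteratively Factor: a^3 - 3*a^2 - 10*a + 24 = (a - 4)*(a^2 + a - 6) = (a - 4)*(a - 2)*(a + 3)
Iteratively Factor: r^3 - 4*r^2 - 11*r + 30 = (r - 5)*(r^2 + r - 6) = (r - 5)*(r + 3)*(r - 2)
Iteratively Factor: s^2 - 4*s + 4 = (s - 2)*(s - 2)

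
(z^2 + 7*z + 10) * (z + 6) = z^3 + 13*z^2 + 52*z + 60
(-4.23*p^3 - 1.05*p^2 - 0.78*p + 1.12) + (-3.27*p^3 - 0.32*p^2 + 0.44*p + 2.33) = -7.5*p^3 - 1.37*p^2 - 0.34*p + 3.45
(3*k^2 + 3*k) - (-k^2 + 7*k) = 4*k^2 - 4*k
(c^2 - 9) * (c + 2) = c^3 + 2*c^2 - 9*c - 18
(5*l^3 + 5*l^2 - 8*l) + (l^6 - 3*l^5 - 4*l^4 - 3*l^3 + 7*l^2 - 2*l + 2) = l^6 - 3*l^5 - 4*l^4 + 2*l^3 + 12*l^2 - 10*l + 2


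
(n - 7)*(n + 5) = n^2 - 2*n - 35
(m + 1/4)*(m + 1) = m^2 + 5*m/4 + 1/4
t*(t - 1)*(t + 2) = t^3 + t^2 - 2*t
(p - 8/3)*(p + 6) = p^2 + 10*p/3 - 16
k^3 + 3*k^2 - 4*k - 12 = (k - 2)*(k + 2)*(k + 3)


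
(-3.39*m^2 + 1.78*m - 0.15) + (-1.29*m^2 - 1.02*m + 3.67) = -4.68*m^2 + 0.76*m + 3.52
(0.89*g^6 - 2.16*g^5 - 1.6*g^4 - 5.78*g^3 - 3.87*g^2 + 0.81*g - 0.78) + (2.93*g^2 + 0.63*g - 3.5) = 0.89*g^6 - 2.16*g^5 - 1.6*g^4 - 5.78*g^3 - 0.94*g^2 + 1.44*g - 4.28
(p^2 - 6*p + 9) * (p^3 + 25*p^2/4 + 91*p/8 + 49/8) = p^5 + p^4/4 - 137*p^3/8 - 47*p^2/8 + 525*p/8 + 441/8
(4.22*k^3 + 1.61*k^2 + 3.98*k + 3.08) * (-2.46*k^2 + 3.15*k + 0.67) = -10.3812*k^5 + 9.3324*k^4 - 1.8919*k^3 + 6.0389*k^2 + 12.3686*k + 2.0636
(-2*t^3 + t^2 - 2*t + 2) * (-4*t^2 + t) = 8*t^5 - 6*t^4 + 9*t^3 - 10*t^2 + 2*t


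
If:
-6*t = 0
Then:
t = 0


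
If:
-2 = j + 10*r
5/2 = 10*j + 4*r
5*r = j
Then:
No Solution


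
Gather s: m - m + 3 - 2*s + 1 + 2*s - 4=0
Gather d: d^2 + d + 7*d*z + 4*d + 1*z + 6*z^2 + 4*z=d^2 + d*(7*z + 5) + 6*z^2 + 5*z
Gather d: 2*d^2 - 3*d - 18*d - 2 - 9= 2*d^2 - 21*d - 11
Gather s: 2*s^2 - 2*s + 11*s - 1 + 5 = 2*s^2 + 9*s + 4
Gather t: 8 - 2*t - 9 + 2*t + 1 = 0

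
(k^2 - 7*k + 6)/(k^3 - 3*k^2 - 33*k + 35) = (k - 6)/(k^2 - 2*k - 35)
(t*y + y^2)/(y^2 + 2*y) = (t + y)/(y + 2)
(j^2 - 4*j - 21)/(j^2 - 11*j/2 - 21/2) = 2*(j + 3)/(2*j + 3)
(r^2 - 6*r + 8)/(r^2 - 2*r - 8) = (r - 2)/(r + 2)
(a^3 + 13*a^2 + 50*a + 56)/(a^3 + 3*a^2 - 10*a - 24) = (a + 7)/(a - 3)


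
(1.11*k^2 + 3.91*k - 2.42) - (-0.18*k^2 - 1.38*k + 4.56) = 1.29*k^2 + 5.29*k - 6.98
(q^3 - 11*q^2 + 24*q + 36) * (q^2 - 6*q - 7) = q^5 - 17*q^4 + 83*q^3 - 31*q^2 - 384*q - 252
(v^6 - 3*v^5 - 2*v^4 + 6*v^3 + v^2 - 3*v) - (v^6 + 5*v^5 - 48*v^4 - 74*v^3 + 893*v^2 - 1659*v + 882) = -8*v^5 + 46*v^4 + 80*v^3 - 892*v^2 + 1656*v - 882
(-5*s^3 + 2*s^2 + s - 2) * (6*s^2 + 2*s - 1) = -30*s^5 + 2*s^4 + 15*s^3 - 12*s^2 - 5*s + 2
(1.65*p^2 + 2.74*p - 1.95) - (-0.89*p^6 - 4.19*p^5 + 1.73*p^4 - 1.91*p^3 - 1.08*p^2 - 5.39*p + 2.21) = 0.89*p^6 + 4.19*p^5 - 1.73*p^4 + 1.91*p^3 + 2.73*p^2 + 8.13*p - 4.16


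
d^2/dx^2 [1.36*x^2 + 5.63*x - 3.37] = 2.72000000000000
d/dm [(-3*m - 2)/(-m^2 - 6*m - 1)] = (3*m^2 + 18*m - 2*(m + 3)*(3*m + 2) + 3)/(m^2 + 6*m + 1)^2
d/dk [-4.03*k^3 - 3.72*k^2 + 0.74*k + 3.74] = -12.09*k^2 - 7.44*k + 0.74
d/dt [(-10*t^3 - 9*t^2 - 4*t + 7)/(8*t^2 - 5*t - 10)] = (-80*t^4 + 100*t^3 + 377*t^2 + 68*t + 75)/(64*t^4 - 80*t^3 - 135*t^2 + 100*t + 100)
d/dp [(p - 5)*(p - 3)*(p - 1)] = 3*p^2 - 18*p + 23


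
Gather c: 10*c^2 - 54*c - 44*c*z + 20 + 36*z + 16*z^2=10*c^2 + c*(-44*z - 54) + 16*z^2 + 36*z + 20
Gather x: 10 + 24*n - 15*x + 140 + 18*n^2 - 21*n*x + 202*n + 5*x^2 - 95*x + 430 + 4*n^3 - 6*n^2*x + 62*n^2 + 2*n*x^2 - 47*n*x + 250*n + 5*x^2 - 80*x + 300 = 4*n^3 + 80*n^2 + 476*n + x^2*(2*n + 10) + x*(-6*n^2 - 68*n - 190) + 880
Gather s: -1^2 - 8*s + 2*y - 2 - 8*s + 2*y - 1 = -16*s + 4*y - 4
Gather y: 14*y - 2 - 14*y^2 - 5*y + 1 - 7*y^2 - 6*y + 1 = -21*y^2 + 3*y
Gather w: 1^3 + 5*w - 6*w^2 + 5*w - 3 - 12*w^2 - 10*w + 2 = -18*w^2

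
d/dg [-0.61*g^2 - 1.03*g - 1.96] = -1.22*g - 1.03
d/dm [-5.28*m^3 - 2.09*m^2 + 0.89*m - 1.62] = -15.84*m^2 - 4.18*m + 0.89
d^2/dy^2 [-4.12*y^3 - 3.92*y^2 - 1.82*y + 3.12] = -24.72*y - 7.84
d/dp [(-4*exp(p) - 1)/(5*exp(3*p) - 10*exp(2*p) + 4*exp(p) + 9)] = (40*exp(3*p) - 25*exp(2*p) - 20*exp(p) - 32)*exp(p)/(25*exp(6*p) - 100*exp(5*p) + 140*exp(4*p) + 10*exp(3*p) - 164*exp(2*p) + 72*exp(p) + 81)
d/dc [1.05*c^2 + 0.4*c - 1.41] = 2.1*c + 0.4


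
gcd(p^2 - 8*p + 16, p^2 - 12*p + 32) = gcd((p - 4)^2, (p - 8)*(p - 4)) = p - 4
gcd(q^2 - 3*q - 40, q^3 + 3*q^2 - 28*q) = 1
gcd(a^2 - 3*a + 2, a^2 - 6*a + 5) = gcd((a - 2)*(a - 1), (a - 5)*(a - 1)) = a - 1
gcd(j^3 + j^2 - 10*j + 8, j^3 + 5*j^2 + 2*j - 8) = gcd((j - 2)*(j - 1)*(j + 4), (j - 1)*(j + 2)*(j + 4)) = j^2 + 3*j - 4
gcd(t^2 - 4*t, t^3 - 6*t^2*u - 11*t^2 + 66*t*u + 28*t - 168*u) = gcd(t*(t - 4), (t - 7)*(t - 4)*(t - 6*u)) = t - 4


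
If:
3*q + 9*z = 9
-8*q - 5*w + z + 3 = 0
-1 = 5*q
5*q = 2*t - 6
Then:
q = -1/5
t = 5/2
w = 17/15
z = 16/15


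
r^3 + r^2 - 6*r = r*(r - 2)*(r + 3)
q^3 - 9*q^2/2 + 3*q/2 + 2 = (q - 4)*(q - 1)*(q + 1/2)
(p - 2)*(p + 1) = p^2 - p - 2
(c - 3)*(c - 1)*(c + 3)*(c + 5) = c^4 + 4*c^3 - 14*c^2 - 36*c + 45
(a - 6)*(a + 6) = a^2 - 36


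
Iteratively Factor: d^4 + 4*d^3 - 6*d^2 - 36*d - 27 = (d + 1)*(d^3 + 3*d^2 - 9*d - 27) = (d + 1)*(d + 3)*(d^2 - 9) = (d - 3)*(d + 1)*(d + 3)*(d + 3)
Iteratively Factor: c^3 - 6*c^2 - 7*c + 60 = (c - 5)*(c^2 - c - 12) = (c - 5)*(c + 3)*(c - 4)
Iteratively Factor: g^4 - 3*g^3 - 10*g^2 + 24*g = (g - 4)*(g^3 + g^2 - 6*g) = g*(g - 4)*(g^2 + g - 6) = g*(g - 4)*(g - 2)*(g + 3)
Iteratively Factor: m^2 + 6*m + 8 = (m + 2)*(m + 4)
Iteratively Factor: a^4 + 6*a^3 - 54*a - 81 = (a + 3)*(a^3 + 3*a^2 - 9*a - 27) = (a + 3)^2*(a^2 - 9) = (a + 3)^3*(a - 3)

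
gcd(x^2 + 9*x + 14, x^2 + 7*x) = x + 7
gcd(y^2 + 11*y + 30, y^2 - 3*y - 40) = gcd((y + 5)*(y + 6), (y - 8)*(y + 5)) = y + 5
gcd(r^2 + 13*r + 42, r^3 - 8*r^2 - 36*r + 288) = r + 6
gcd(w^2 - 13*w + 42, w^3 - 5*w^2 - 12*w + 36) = w - 6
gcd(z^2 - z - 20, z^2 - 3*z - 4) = 1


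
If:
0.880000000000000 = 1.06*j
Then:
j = 0.83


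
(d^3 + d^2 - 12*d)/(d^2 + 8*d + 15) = d*(d^2 + d - 12)/(d^2 + 8*d + 15)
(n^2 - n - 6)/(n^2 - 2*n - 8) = (n - 3)/(n - 4)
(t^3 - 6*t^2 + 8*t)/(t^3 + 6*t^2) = (t^2 - 6*t + 8)/(t*(t + 6))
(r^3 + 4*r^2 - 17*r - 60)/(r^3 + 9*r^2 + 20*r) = (r^2 - r - 12)/(r*(r + 4))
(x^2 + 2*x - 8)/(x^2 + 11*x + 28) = (x - 2)/(x + 7)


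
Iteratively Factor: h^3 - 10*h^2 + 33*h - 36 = (h - 3)*(h^2 - 7*h + 12) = (h - 4)*(h - 3)*(h - 3)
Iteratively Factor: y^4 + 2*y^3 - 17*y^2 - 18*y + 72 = (y + 3)*(y^3 - y^2 - 14*y + 24) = (y - 3)*(y + 3)*(y^2 + 2*y - 8) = (y - 3)*(y + 3)*(y + 4)*(y - 2)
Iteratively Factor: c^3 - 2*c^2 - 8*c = (c + 2)*(c^2 - 4*c) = c*(c + 2)*(c - 4)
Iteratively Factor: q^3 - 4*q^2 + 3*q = (q)*(q^2 - 4*q + 3) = q*(q - 1)*(q - 3)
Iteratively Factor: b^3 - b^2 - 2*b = (b + 1)*(b^2 - 2*b) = (b - 2)*(b + 1)*(b)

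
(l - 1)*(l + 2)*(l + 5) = l^3 + 6*l^2 + 3*l - 10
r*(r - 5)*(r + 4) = r^3 - r^2 - 20*r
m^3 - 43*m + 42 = (m - 6)*(m - 1)*(m + 7)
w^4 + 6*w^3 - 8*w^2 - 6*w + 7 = (w - 1)^2*(w + 1)*(w + 7)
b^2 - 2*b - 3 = (b - 3)*(b + 1)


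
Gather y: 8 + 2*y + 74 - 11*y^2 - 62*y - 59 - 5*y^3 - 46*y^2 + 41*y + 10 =-5*y^3 - 57*y^2 - 19*y + 33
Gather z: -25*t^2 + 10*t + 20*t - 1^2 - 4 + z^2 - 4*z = -25*t^2 + 30*t + z^2 - 4*z - 5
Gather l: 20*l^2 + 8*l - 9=20*l^2 + 8*l - 9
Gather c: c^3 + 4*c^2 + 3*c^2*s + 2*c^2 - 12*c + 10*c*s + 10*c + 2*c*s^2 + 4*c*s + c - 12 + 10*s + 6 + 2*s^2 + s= c^3 + c^2*(3*s + 6) + c*(2*s^2 + 14*s - 1) + 2*s^2 + 11*s - 6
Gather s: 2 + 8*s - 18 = 8*s - 16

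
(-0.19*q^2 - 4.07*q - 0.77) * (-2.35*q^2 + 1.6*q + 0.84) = 0.4465*q^4 + 9.2605*q^3 - 4.8621*q^2 - 4.6508*q - 0.6468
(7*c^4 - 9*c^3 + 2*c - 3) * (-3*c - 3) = -21*c^5 + 6*c^4 + 27*c^3 - 6*c^2 + 3*c + 9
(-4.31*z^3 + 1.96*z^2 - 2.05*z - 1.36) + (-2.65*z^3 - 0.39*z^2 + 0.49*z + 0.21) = -6.96*z^3 + 1.57*z^2 - 1.56*z - 1.15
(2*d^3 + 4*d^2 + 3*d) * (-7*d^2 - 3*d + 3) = -14*d^5 - 34*d^4 - 27*d^3 + 3*d^2 + 9*d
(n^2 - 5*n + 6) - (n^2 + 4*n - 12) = 18 - 9*n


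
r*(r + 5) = r^2 + 5*r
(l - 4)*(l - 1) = l^2 - 5*l + 4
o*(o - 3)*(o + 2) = o^3 - o^2 - 6*o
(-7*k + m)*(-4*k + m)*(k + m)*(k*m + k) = 28*k^4*m + 28*k^4 + 17*k^3*m^2 + 17*k^3*m - 10*k^2*m^3 - 10*k^2*m^2 + k*m^4 + k*m^3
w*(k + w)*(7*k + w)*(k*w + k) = 7*k^3*w^2 + 7*k^3*w + 8*k^2*w^3 + 8*k^2*w^2 + k*w^4 + k*w^3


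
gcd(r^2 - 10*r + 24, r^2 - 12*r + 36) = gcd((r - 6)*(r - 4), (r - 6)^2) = r - 6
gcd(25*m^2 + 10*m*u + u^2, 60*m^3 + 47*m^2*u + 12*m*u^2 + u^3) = 5*m + u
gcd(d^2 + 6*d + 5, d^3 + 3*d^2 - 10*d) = d + 5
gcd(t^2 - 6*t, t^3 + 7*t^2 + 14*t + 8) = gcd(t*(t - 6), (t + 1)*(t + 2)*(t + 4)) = 1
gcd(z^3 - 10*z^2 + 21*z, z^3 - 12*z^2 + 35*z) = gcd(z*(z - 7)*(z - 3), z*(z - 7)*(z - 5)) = z^2 - 7*z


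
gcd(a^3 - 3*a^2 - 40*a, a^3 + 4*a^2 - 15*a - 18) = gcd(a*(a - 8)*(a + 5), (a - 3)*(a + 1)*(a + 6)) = 1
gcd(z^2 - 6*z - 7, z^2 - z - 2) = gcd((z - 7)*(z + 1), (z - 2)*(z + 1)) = z + 1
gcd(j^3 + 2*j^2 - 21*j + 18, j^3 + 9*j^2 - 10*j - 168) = j + 6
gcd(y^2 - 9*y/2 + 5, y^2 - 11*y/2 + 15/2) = y - 5/2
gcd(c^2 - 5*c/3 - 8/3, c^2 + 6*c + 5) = c + 1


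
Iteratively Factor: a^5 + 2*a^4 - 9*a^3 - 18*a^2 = (a)*(a^4 + 2*a^3 - 9*a^2 - 18*a) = a*(a + 2)*(a^3 - 9*a) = a^2*(a + 2)*(a^2 - 9) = a^2*(a - 3)*(a + 2)*(a + 3)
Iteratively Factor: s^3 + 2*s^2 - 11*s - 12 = (s + 4)*(s^2 - 2*s - 3) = (s - 3)*(s + 4)*(s + 1)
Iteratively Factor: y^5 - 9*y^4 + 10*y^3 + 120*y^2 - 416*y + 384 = (y - 4)*(y^4 - 5*y^3 - 10*y^2 + 80*y - 96) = (y - 4)*(y - 2)*(y^3 - 3*y^2 - 16*y + 48) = (y - 4)*(y - 2)*(y + 4)*(y^2 - 7*y + 12) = (y - 4)^2*(y - 2)*(y + 4)*(y - 3)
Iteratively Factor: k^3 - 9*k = (k)*(k^2 - 9) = k*(k + 3)*(k - 3)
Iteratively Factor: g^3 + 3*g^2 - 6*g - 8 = (g + 1)*(g^2 + 2*g - 8) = (g + 1)*(g + 4)*(g - 2)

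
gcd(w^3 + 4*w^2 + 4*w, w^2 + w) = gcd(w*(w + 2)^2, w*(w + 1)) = w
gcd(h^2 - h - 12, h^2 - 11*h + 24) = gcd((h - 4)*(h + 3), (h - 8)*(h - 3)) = 1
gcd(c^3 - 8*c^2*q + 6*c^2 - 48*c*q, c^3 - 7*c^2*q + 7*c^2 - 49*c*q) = c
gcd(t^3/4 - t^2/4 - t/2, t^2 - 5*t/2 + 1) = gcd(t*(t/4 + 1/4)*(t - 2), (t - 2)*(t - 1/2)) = t - 2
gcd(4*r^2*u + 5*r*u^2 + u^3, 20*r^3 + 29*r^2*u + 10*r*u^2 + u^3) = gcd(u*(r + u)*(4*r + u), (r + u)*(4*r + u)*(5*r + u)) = 4*r^2 + 5*r*u + u^2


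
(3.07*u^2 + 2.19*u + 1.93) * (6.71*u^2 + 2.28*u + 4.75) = 20.5997*u^4 + 21.6945*u^3 + 32.526*u^2 + 14.8029*u + 9.1675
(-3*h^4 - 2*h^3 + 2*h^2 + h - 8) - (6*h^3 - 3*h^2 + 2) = -3*h^4 - 8*h^3 + 5*h^2 + h - 10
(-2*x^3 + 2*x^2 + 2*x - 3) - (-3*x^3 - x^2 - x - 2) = x^3 + 3*x^2 + 3*x - 1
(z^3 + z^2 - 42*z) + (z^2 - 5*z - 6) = z^3 + 2*z^2 - 47*z - 6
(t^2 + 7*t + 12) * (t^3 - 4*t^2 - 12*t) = t^5 + 3*t^4 - 28*t^3 - 132*t^2 - 144*t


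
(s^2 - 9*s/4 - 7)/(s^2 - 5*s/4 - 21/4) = (s - 4)/(s - 3)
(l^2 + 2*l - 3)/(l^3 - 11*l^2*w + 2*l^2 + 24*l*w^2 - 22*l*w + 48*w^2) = (l^2 + 2*l - 3)/(l^3 - 11*l^2*w + 2*l^2 + 24*l*w^2 - 22*l*w + 48*w^2)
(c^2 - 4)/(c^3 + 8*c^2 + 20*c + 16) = (c - 2)/(c^2 + 6*c + 8)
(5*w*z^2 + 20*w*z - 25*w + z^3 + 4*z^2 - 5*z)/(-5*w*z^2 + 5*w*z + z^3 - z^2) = (5*w*z + 25*w + z^2 + 5*z)/(z*(-5*w + z))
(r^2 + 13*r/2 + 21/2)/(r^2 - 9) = (r + 7/2)/(r - 3)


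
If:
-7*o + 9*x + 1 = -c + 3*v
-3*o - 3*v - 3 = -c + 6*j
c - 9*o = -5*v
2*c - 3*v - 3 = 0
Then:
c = 243*x/118 + 213/118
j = -99*x/118 - 27/59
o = 117*x/118 + 37/118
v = 81*x/59 + 12/59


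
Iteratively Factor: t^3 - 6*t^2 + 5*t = (t - 5)*(t^2 - t) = (t - 5)*(t - 1)*(t)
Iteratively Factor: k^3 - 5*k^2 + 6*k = (k - 3)*(k^2 - 2*k) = k*(k - 3)*(k - 2)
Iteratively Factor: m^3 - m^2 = (m)*(m^2 - m) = m*(m - 1)*(m)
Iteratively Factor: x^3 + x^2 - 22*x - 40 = (x + 2)*(x^2 - x - 20) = (x + 2)*(x + 4)*(x - 5)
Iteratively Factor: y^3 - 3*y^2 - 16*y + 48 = (y - 4)*(y^2 + y - 12) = (y - 4)*(y + 4)*(y - 3)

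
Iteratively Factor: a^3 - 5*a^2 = (a - 5)*(a^2) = a*(a - 5)*(a)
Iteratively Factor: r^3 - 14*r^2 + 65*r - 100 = (r - 5)*(r^2 - 9*r + 20) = (r - 5)^2*(r - 4)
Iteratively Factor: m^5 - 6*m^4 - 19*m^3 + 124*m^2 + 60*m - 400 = (m + 2)*(m^4 - 8*m^3 - 3*m^2 + 130*m - 200) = (m - 2)*(m + 2)*(m^3 - 6*m^2 - 15*m + 100) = (m - 5)*(m - 2)*(m + 2)*(m^2 - m - 20) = (m - 5)*(m - 2)*(m + 2)*(m + 4)*(m - 5)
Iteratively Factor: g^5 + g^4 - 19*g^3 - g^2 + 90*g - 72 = (g - 2)*(g^4 + 3*g^3 - 13*g^2 - 27*g + 36) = (g - 2)*(g + 4)*(g^3 - g^2 - 9*g + 9) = (g - 3)*(g - 2)*(g + 4)*(g^2 + 2*g - 3) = (g - 3)*(g - 2)*(g - 1)*(g + 4)*(g + 3)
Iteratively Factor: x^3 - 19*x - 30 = (x - 5)*(x^2 + 5*x + 6) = (x - 5)*(x + 2)*(x + 3)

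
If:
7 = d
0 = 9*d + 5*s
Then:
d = 7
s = -63/5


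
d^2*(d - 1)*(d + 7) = d^4 + 6*d^3 - 7*d^2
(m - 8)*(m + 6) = m^2 - 2*m - 48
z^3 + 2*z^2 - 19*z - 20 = (z - 4)*(z + 1)*(z + 5)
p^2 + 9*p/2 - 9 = (p - 3/2)*(p + 6)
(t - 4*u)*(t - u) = t^2 - 5*t*u + 4*u^2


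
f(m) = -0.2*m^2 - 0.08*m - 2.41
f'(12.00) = -4.88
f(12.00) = -32.17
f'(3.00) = -1.28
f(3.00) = -4.45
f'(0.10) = -0.12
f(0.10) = -2.42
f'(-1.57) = 0.55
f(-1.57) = -2.78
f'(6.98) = -2.87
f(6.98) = -12.71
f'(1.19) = -0.56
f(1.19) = -2.79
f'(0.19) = -0.16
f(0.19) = -2.43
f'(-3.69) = 1.40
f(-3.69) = -4.84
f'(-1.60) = 0.56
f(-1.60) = -2.79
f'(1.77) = -0.79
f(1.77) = -3.18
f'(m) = -0.4*m - 0.08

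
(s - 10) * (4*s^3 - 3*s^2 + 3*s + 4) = 4*s^4 - 43*s^3 + 33*s^2 - 26*s - 40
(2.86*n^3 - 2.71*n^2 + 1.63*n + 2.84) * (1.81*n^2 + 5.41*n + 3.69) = 5.1766*n^5 + 10.5675*n^4 - 1.1574*n^3 + 3.9588*n^2 + 21.3791*n + 10.4796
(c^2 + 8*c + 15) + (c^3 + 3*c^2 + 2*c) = c^3 + 4*c^2 + 10*c + 15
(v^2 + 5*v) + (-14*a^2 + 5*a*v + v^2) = -14*a^2 + 5*a*v + 2*v^2 + 5*v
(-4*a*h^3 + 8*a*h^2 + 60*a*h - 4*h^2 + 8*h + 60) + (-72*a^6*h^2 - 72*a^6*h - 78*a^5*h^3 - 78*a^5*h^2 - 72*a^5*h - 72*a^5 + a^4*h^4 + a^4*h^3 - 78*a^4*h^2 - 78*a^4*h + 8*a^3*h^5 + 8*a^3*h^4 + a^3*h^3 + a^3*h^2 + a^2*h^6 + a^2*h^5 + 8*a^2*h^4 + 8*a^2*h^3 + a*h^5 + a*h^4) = -72*a^6*h^2 - 72*a^6*h - 78*a^5*h^3 - 78*a^5*h^2 - 72*a^5*h - 72*a^5 + a^4*h^4 + a^4*h^3 - 78*a^4*h^2 - 78*a^4*h + 8*a^3*h^5 + 8*a^3*h^4 + a^3*h^3 + a^3*h^2 + a^2*h^6 + a^2*h^5 + 8*a^2*h^4 + 8*a^2*h^3 + a*h^5 + a*h^4 - 4*a*h^3 + 8*a*h^2 + 60*a*h - 4*h^2 + 8*h + 60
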